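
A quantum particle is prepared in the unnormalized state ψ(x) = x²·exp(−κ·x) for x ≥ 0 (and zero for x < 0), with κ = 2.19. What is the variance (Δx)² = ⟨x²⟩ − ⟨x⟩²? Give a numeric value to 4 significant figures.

Compute ⟨x⟩ and ⟨x²⟩ separately, then (Δx)² = ⟨x²⟩ − ⟨x⟩².
Every integrand reduces to terms xʲ·e^(−2κx) on [0, ∞); use ∫₀^∞ xʲ·e^(−2κx) dx = j!/(2κ)^(j+1).
Normalization: ∫|ψ|² dx = 0.014888.
⟨x⟩ = 1.1416 and ⟨x²⟩ = 1.5638.
(Δx)² = 1.5638 − (1.1416)² = 0.26063.

0.2606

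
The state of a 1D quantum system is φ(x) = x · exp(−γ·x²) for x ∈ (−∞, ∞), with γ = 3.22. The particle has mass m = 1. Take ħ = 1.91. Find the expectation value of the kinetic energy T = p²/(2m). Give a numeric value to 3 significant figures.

T = −(ħ²/2m) d²/dx², so ⟨T⟩ = −(ħ²/2m) ∫ φ*·φ'' dx / ∫|φ|² dx; with m = 1.
Expand each integrand as polynomial × e^(−2γx²) and use ∫x^(2j)·e^(−2γx²) dx = (2j−1)!!/(4γ)^j · √(π/(2γ)), odd powers → 0; here √(π/(2γ)) = 0.69844. Differentiate with the product rule, d/dx e^(−γx²) = −2γx·e^(−γx²).
State is unnormalized: ∫|φ|² dx = 0.054227, and ∫φ*·(−ħ²/2m · φ'') dx = 0.95550, so ⟨T⟩ = 0.95550 / 0.054227.
⟨T⟩ = 17.620.

17.6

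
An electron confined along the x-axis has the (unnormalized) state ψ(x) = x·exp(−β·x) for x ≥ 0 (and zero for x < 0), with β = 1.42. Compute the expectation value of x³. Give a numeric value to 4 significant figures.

2.619

⟨x³⟩ = ∫ x³·|ψ|² dx / ∫|ψ|² dx (integrals over the domain).
Every integrand reduces to terms xʲ·e^(−2βx) on [0, ∞); use ∫₀^∞ xʲ·e^(−2βx) dx = j!/(2β)^(j+1).
State is unnormalized: ∫|ψ|² dx = 0.087312, and ∫ψ*·x³·ψ dx = 0.22870, so ⟨x³⟩ = 0.22870 / 0.087312.
⟨x³⟩ = 2.6194.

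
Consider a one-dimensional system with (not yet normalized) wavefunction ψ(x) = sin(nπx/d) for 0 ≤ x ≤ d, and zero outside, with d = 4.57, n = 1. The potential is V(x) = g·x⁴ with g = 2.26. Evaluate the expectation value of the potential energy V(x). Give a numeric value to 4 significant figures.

112.5

⟨V⟩ = ∫ V(x)·|ψ|² dx / ∫|ψ|² dx.
With sin²θ = (1 − cos2θ)/2 on 0 ≤ x ≤ d: ∫sin²(nπx/d) dx = d/2, ∫x·sin²(nπx/d) dx = d²/4, ∫x²·sin²(nπx/d) dx = d³·(1/6 − 1/(4n²π²)); higher powers xᵏ the same way, integrating xᵏ·cos(2nπx/d) by parts.
State is unnormalized: ∫|ψ|² dx = 2.2850, and ∫ψ*·V(x)·ψ dx = 256.96, so ⟨V⟩ = 256.96 / 2.2850.
⟨V⟩ = 112.45.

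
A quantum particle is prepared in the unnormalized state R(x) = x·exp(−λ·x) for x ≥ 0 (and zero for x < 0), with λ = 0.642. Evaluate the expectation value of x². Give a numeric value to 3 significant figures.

⟨x²⟩ = ∫ x²·|R|² dx / ∫|R|² dx (integrals over the domain).
Every integrand reduces to terms xʲ·e^(−2λx) on [0, ∞); use ∫₀^∞ xʲ·e^(−2λx) dx = j!/(2λ)^(j+1).
State is unnormalized: ∫|R|² dx = 0.94479, and ∫R*·x²·R dx = 6.8768, so ⟨x²⟩ = 6.8768 / 0.94479.
⟨x²⟩ = 7.2787.

7.28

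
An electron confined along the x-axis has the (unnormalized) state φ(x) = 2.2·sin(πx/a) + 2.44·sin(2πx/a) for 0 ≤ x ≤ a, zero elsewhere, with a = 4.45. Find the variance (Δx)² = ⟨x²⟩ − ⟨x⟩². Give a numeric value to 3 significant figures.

Compute ⟨x⟩ and ⟨x²⟩ separately, then (Δx)² = ⟨x²⟩ − ⟨x⟩².
On 0 ≤ x ≤ a (j ≠ l): ∫sin²(jπx/a) dx = a/2, ∫sin(jπx/a)·sin(lπx/a) dx = 0; diagonal moments ∫x·sin²(jπx/a) dx = a²/4, ∫x²·sin²(jπx/a) dx = a³·(1/6 − 1/(4j²π²)); cross terms ∫x·sin(jπx/a)·sin(lπx/a) dx = 0 for j + l even and −4jla²/(π²(j² − l²)²) for j + l odd, ∫x²·sin(jπx/a)·sin(lπx/a) dx = (−1)^(j+l)·4jla³/(π²(j² − l²)²); higher powers the same way via product-to-sum and parts.
Normalization: ∫|φ|² dx = 24.016.
⟨x⟩ = 1.4277 and ⟨x²⟩ = 2.4647.
(Δx)² = 2.4647 − (1.4277)² = 0.42635.

0.426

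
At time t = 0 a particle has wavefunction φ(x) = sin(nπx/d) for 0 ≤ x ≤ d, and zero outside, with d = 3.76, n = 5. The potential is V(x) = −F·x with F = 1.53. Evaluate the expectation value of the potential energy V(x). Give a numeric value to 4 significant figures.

-2.876

⟨V⟩ = ∫ V(x)·|φ|² dx / ∫|φ|² dx.
With sin²θ = (1 − cos2θ)/2 on 0 ≤ x ≤ d: ∫sin²(nπx/d) dx = d/2, ∫x·sin²(nπx/d) dx = d²/4, ∫x²·sin²(nπx/d) dx = d³·(1/6 − 1/(4n²π²)); higher powers xᵏ the same way, integrating xᵏ·cos(2nπx/d) by parts.
State is unnormalized: ∫|φ|² dx = 1.8800, and ∫φ*·V(x)·φ dx = -5.4076, so ⟨V⟩ = -5.4076 / 1.8800.
⟨V⟩ = -2.8764.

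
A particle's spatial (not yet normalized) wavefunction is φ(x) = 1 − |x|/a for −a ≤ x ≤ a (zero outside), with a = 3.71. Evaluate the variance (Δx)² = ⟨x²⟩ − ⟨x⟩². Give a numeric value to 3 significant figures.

Compute ⟨x⟩ and ⟨x²⟩ separately, then (Δx)² = ⟨x²⟩ − ⟨x⟩².
φ is even, so ∫ over [−a, a] = 2∫₀ᵃ with φ = 1 − x/a there: ∫₀ᵃ (1 − x/a)² dx = a/3, ∫₀ᵃ x²(1 − x/a)² dx = a³/30, ∫₀ᵃ x⁴(1 − x/a)² dx = a⁵/105.
Normalization: ∫|φ|² dx = 2.4733.
⟨x⟩ = 0.0000 and ⟨x²⟩ = 1.3764.
(Δx)² = 1.3764 − (0.0000)² = 1.3764.

1.38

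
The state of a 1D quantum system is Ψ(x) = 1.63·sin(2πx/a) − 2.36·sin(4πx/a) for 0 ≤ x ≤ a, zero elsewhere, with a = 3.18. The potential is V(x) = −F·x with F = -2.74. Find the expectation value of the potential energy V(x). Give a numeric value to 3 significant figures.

4.36

⟨V⟩ = ∫ V(x)·|Ψ|² dx / ∫|Ψ|² dx.
On 0 ≤ x ≤ a (j ≠ l): ∫sin²(jπx/a) dx = a/2, ∫sin(jπx/a)·sin(lπx/a) dx = 0; diagonal moments ∫x·sin²(jπx/a) dx = a²/4, ∫x²·sin²(jπx/a) dx = a³·(1/6 − 1/(4j²π²)); cross terms ∫x·sin(jπx/a)·sin(lπx/a) dx = 0 for j + l even and −4jla²/(π²(j² − l²)²) for j + l odd, ∫x²·sin(jπx/a)·sin(lπx/a) dx = (−1)^(j+l)·4jla³/(π²(j² − l²)²); higher powers the same way via product-to-sum and parts.
State is unnormalized: ∫|Ψ|² dx = 13.080, and ∫Ψ*·V(x)·Ψ dx = 56.985, so ⟨V⟩ = 56.985 / 13.080.
⟨V⟩ = 4.3566.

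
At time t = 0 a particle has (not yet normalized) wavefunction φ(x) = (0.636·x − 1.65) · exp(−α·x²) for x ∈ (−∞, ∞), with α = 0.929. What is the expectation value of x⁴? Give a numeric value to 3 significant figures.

0.251

⟨x⁴⟩ = ∫ x⁴·|φ|² dx / ∫|φ|² dx (integrals over the domain).
Expand each integrand as polynomial × e^(−2αx²) and use ∫x^(2j)·e^(−2αx²) dx = (2j−1)!!/(4α)^j · √(π/(2α)), odd powers → 0; here √(π/(2α)) = 1.3003.
State is unnormalized: ∫|φ|² dx = 3.6817, and ∫φ*·x⁴·φ dx = 0.92287, so ⟨x⁴⟩ = 0.92287 / 3.6817.
⟨x⁴⟩ = 0.25066.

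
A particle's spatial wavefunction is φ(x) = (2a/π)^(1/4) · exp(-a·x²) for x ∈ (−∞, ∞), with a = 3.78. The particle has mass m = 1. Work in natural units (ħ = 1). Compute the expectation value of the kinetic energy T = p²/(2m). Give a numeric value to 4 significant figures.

1.890

T = −(ħ²/2m) d²/dx², so ⟨T⟩ = −(ħ²/2m) ∫ φ*·φ'' dx; with m = 1.
Gaussian moments: ∫x^(2j)·e^(−2ax²) dx = (2j−1)!!/(4a)^j · √(π/(2a)), odd powers integrate to 0; here √(π/(2a)) = 0.64464. Derivatives: d/dx e^(−ax²) = −2ax·e^(−ax²), d²/dx² e^(−ax²) = (4a²x² − 2a)·e^(−ax²).
⟨T⟩ = 1.8900.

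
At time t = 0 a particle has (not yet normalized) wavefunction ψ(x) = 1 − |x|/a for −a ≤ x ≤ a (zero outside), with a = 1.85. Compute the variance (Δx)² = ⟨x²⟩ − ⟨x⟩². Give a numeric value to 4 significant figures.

0.3423

Compute ⟨x⟩ and ⟨x²⟩ separately, then (Δx)² = ⟨x²⟩ − ⟨x⟩².
ψ is even, so ∫ over [−a, a] = 2∫₀ᵃ with ψ = 1 − x/a there: ∫₀ᵃ (1 − x/a)² dx = a/3, ∫₀ᵃ x²(1 − x/a)² dx = a³/30, ∫₀ᵃ x⁴(1 − x/a)² dx = a⁵/105.
Normalization: ∫|ψ|² dx = 1.2333.
⟨x⟩ = 0.0000 and ⟨x²⟩ = 0.34225.
(Δx)² = 0.34225 − (0.0000)² = 0.34225.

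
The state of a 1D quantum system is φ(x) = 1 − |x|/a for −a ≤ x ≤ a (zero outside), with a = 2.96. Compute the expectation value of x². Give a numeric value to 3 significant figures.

0.876

⟨x²⟩ = ∫ x²·|φ|² dx / ∫|φ|² dx (integrals over the domain).
φ is even, so ∫ over [−a, a] = 2∫₀ᵃ with φ = 1 − x/a there: ∫₀ᵃ (1 − x/a)² dx = a/3, ∫₀ᵃ x²(1 − x/a)² dx = a³/30, ∫₀ᵃ x⁴(1 − x/a)² dx = a⁵/105.
State is unnormalized: ∫|φ|² dx = 1.9733, and ∫φ*·x²·φ dx = 1.7290, so ⟨x²⟩ = 1.7290 / 1.9733.
⟨x²⟩ = 0.87616.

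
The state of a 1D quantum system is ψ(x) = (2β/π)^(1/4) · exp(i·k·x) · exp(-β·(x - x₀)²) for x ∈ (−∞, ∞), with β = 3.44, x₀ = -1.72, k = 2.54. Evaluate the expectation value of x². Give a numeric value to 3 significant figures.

3.03

⟨x²⟩ = ∫ x²·|ψ|² dx (integrals over the domain).
Gaussian moments (u = x − x₀): ∫u^(2j)·e^(−2βu²) du = (2j−1)!!/(4β)^j · √(π/(2β)), odd powers integrate to 0; here √(π/(2β)) = 0.67574.
⟨x²⟩ = 3.0311.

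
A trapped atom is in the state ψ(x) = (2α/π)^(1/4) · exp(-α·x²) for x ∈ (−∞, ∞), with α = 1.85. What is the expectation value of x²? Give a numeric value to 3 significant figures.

0.135

⟨x²⟩ = ∫ x²·|ψ|² dx (integrals over the domain).
Gaussian moments: ∫x^(2j)·e^(−2αx²) dx = (2j−1)!!/(4α)^j · √(π/(2α)), odd powers integrate to 0; here √(π/(2α)) = 0.92145.
⟨x²⟩ = 0.13514.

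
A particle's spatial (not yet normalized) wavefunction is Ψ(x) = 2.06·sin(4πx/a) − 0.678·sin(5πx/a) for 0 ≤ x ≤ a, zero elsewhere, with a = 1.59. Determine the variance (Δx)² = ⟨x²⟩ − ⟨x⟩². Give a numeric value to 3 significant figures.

Compute ⟨x⟩ and ⟨x²⟩ separately, then (Δx)² = ⟨x²⟩ − ⟨x⟩².
On 0 ≤ x ≤ a (j ≠ l): ∫sin²(jπx/a) dx = a/2, ∫sin(jπx/a)·sin(lπx/a) dx = 0; diagonal moments ∫x·sin²(jπx/a) dx = a²/4, ∫x²·sin²(jπx/a) dx = a³·(1/6 − 1/(4j²π²)); cross terms ∫x·sin(jπx/a)·sin(lπx/a) dx = 0 for j + l even and −4jla²/(π²(j² − l²)²) for j + l odd, ∫x²·sin(jπx/a)·sin(lπx/a) dx = (−1)^(j+l)·4jla³/(π²(j² − l²)²); higher powers the same way via product-to-sum and parts.
Normalization: ∫|Ψ|² dx = 3.7391.
⟨x⟩ = 0.98400 and ⟨x²⟩ = 1.1355.
(Δx)² = 1.1355 − (0.98400)² = 0.16723.

0.167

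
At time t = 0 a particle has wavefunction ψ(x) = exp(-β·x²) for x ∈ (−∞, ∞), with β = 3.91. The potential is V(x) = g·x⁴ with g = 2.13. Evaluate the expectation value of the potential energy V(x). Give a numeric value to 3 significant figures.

⟨V⟩ = ∫ V(x)·|ψ|² dx / ∫|ψ|² dx.
Gaussian moments: ∫x^(2j)·e^(−2βx²) dx = (2j−1)!!/(4β)^j · √(π/(2β)), odd powers integrate to 0; here √(π/(2β)) = 0.63383.
State is unnormalized: ∫|ψ|² dx = 0.63383, and ∫ψ*·V(x)·ψ dx = 0.016558, so ⟨V⟩ = 0.016558 / 0.63383.
⟨V⟩ = 0.026123.

0.0261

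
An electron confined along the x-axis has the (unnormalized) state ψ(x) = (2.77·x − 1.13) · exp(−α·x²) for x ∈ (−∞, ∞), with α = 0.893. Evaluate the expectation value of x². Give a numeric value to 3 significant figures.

0.631

⟨x²⟩ = ∫ x²·|ψ|² dx / ∫|ψ|² dx (integrals over the domain).
Expand each integrand as polynomial × e^(−2αx²) and use ∫x^(2j)·e^(−2αx²) dx = (2j−1)!!/(4α)^j · √(π/(2α)), odd powers → 0; here √(π/(2α)) = 1.3263.
State is unnormalized: ∫|ψ|² dx = 4.5425, and ∫ψ*·x²·ψ dx = 2.8668, so ⟨x²⟩ = 2.8668 / 4.5425.
⟨x²⟩ = 0.63112.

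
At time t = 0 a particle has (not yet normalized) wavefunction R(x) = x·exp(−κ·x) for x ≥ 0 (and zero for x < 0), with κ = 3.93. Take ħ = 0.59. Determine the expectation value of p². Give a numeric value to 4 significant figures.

5.376

p² R = −ħ² d²R/dx²; ⟨p²⟩ = −ħ² ∫ R*·R'' dx / ∫|R|² dx.
Differentiate x·exp(−κ·x) with the product rule; every integrand then reduces to terms xʲ·e^(−2κx) on [0, ∞), with ∫₀^∞ xʲ·e^(−2κx) dx = j!/(2κ)^(j+1).
State is unnormalized: ∫|R|² dx = 0.0041187, and ∫R*·(−ħ² R'') dx = 0.022144, so ⟨p²⟩ = 0.022144 / 0.0041187.
⟨p²⟩ = 5.3764.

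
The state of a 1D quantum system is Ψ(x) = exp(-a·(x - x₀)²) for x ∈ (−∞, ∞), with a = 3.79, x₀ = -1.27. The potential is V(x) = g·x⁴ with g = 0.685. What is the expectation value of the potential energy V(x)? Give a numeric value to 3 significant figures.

2.23

⟨V⟩ = ∫ V(x)·|Ψ|² dx / ∫|Ψ|² dx.
Gaussian moments (u = x − x₀): ∫u^(2j)·e^(−2au²) du = (2j−1)!!/(4a)^j · √(π/(2a)), odd powers integrate to 0; here √(π/(2a)) = 0.64378.
State is unnormalized: ∫|Ψ|² dx = 0.64378, and ∫Ψ*·V(x)·Ψ dx = 1.4345, so ⟨V⟩ = 1.4345 / 0.64378.
⟨V⟩ = 2.2282.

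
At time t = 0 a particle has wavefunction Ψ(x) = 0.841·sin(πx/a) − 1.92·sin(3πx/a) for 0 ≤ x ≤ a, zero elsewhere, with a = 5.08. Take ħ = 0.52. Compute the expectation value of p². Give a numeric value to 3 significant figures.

0.798

p² Ψ = −ħ² d²Ψ/dx²; ⟨p²⟩ = −ħ² ∫ Ψ*·Ψ'' dx / ∫|Ψ|² dx.
d²/dx² sin(jπx/a) = −(jπ/a)²·sin(jπx/a); on 0 ≤ x ≤ a, ∫sin²(jπx/a) dx = a/2 and ∫sin(jπx/a)·sin(lπx/a) dx = 0 for j ≠ l, so only diagonal terms survive in ∫|Ψ|² and ∫Ψ·Ψ″; ∫Ψ·Ψ′ dx = [Ψ²/2] between the walls = 0.
State is unnormalized: ∫|Ψ|² dx = 11.160, and ∫Ψ*·(−ħ² Ψ'') dx = 8.9006, so ⟨p²⟩ = 8.9006 / 11.160.
⟨p²⟩ = 0.79755.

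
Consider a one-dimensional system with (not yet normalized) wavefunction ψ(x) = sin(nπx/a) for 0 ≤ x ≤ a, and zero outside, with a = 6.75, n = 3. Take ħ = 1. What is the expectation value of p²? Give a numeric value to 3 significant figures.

1.95

p² ψ = −ħ² d²ψ/dx²; ⟨p²⟩ = −ħ² ∫ ψ*·ψ'' dx / ∫|ψ|² dx.
d/dx sin(nπx/a) = (nπ/a)·cos(nπx/a) and d²/dx² sin(nπx/a) = −(nπ/a)²·sin(nπx/a); on 0 ≤ x ≤ a, ∫sin²(nπx/a) dx = a/2 and ∫sin(nπx/a)·cos(nπx/a) dx = 0.
State is unnormalized: ∫|ψ|² dx = 3.3750, and ∫ψ*·(−ħ² ψ'') dx = 6.5797, so ⟨p²⟩ = 6.5797 / 3.3750.
⟨p²⟩ = 1.9496.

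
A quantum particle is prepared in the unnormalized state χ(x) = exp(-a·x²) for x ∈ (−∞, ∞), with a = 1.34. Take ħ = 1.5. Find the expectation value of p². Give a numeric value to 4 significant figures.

p² χ = −ħ² d²χ/dx²; ⟨p²⟩ = −ħ² ∫ χ*·χ'' dx / ∫|χ|² dx.
Gaussian moments: ∫x^(2j)·e^(−2ax²) dx = (2j−1)!!/(4a)^j · √(π/(2a)), odd powers integrate to 0; here √(π/(2a)) = 1.0827. Derivatives: d/dx e^(−ax²) = −2ax·e^(−ax²), d²/dx² e^(−ax²) = (4a²x² − 2a)·e^(−ax²).
State is unnormalized: ∫|χ|² dx = 1.0827, and ∫χ*·(−ħ² χ'') dx = 3.2643, so ⟨p²⟩ = 3.2643 / 1.0827.
⟨p²⟩ = 3.0150.

3.015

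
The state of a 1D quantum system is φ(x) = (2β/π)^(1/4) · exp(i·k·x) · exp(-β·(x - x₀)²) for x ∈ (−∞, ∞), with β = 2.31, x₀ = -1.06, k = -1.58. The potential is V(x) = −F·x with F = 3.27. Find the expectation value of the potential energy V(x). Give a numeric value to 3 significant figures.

3.47

⟨V⟩ = ∫ V(x)·|φ|² dx.
Gaussian moments (u = x − x₀): ∫u^(2j)·e^(−2βu²) du = (2j−1)!!/(4β)^j · √(π/(2β)), odd powers integrate to 0; here √(π/(2β)) = 0.82462.
⟨V⟩ = 3.4662.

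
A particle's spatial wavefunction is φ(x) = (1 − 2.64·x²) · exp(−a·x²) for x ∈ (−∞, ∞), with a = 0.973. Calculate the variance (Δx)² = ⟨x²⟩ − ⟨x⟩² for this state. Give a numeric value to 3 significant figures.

Compute ⟨x⟩ and ⟨x²⟩ separately, then (Δx)² = ⟨x²⟩ − ⟨x⟩².
Expand each integrand as polynomial × e^(−2ax²) and use ∫x^(2j)·e^(−2ax²) dx = (2j−1)!!/(4a)^j · √(π/(2a)), odd powers → 0; here √(π/(2a)) = 1.2706.
Normalization: ∫|φ|² dx = 1.3007.
⟨x⟩ = 0.0000 and ⟨x²⟩ = 0.96173.
(Δx)² = 0.96173 − (0.0000)² = 0.96173.

0.962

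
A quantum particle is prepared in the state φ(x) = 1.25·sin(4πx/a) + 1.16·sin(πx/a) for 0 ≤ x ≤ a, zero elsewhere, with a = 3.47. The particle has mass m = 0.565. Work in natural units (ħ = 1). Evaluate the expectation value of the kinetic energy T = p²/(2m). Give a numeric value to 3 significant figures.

T = −(ħ²/2m) d²/dx², so ⟨T⟩ = −(ħ²/2m) ∫ φ*·φ'' dx / ∫|φ|² dx; with m = 0.565.
d²/dx² sin(jπx/a) = −(jπ/a)²·sin(jπx/a); on 0 ≤ x ≤ a, ∫sin²(jπx/a) dx = a/2 and ∫sin(jπx/a)·sin(lπx/a) dx = 0 for j ≠ l, so only diagonal terms survive in ∫|φ|² and ∫φ·φ″; ∫φ·φ′ dx = [φ²/2] between the walls = 0.
State is unnormalized: ∫|φ|² dx = 5.0456, and ∫φ*·(−ħ²/2m · φ'') dx = 33.157, so ⟨T⟩ = 33.157 / 5.0456.
⟨T⟩ = 6.5714.

6.57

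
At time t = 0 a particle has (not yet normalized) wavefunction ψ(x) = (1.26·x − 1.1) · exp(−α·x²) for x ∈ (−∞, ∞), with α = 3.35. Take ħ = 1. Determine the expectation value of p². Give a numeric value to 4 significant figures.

3.948

p² ψ = −ħ² d²ψ/dx²; ⟨p²⟩ = −ħ² ∫ ψ*·ψ'' dx / ∫|ψ|² dx.
Expand each integrand as polynomial × e^(−2αx²) and use ∫x^(2j)·e^(−2αx²) dx = (2j−1)!!/(4α)^j · √(π/(2α)), odd powers → 0; here √(π/(2α)) = 0.68476. Differentiate with the product rule, d/dx e^(−αx²) = −2αx·e^(−αx²).
State is unnormalized: ∫|ψ|² dx = 0.90969, and ∫ψ*·(−ħ² ψ'') dx = 3.5910, so ⟨p²⟩ = 3.5910 / 0.90969.
⟨p²⟩ = 3.9475.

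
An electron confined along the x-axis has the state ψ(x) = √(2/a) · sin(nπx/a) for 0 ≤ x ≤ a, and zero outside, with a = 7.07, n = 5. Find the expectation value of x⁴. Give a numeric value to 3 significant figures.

⟨x⁴⟩ = ∫ x⁴·|ψ|² dx (integrals over the domain).
With sin²θ = (1 − cos2θ)/2 on 0 ≤ x ≤ a: ∫sin²(nπx/a) dx = a/2, ∫x·sin²(nπx/a) dx = a²/4, ∫x²·sin²(nπx/a) dx = a³·(1/6 − 1/(4n²π²)); higher powers xᵏ the same way, integrating xᵏ·cos(2nπx/a) by parts.
⟨x⁴⟩ = 489.63.

490.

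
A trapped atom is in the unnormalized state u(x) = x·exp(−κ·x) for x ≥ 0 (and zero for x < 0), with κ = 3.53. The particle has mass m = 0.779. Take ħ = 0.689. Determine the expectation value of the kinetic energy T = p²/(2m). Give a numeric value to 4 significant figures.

3.797

T = −(ħ²/2m) d²/dx², so ⟨T⟩ = −(ħ²/2m) ∫ u*·u'' dx / ∫|u|² dx; with m = 0.779.
Differentiate x·exp(−κ·x) with the product rule; every integrand then reduces to terms xʲ·e^(−2κx) on [0, ∞), with ∫₀^∞ xʲ·e^(−2κx) dx = j!/(2κ)^(j+1).
State is unnormalized: ∫|u|² dx = 0.0056835, and ∫u*·(−ħ²/2m · u'') dx = 0.021579, so ⟨T⟩ = 0.021579 / 0.0056835.
⟨T⟩ = 3.7968.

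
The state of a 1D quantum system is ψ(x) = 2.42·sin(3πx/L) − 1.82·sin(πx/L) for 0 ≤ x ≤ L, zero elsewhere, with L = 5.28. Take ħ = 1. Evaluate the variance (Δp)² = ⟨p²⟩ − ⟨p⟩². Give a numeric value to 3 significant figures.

2.16

Compute ⟨p⟩ and ⟨p²⟩ separately; (Δp)² = ⟨p²⟩ − ⟨p⟩².
d²/dx² sin(jπx/L) = −(jπ/L)²·sin(jπx/L); on 0 ≤ x ≤ L, ∫sin²(jπx/L) dx = L/2 and ∫sin(jπx/L)·sin(lπx/L) dx = 0 for j ≠ l, so only diagonal terms survive in ∫|ψ|² and ∫ψ·ψ″; ∫ψ·ψ′ dx = [ψ²/2] between the walls = 0.
Normalization: ∫|ψ|² dx = 24.206.
⟨p⟩ = 0.0000 and ⟨p²⟩ = 2.1630.
(Δp)² = 2.1630 − (0.0000)² = 2.1630.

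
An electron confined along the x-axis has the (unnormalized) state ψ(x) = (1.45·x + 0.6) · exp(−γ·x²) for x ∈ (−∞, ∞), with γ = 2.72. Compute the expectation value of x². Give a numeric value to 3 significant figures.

0.156

⟨x²⟩ = ∫ x²·|ψ|² dx / ∫|ψ|² dx (integrals over the domain).
Expand each integrand as polynomial × e^(−2γx²) and use ∫x^(2j)·e^(−2γx²) dx = (2j−1)!!/(4γ)^j · √(π/(2γ)), odd powers → 0; here √(π/(2γ)) = 0.75993.
State is unnormalized: ∫|ψ|² dx = 0.42043, and ∫ψ*·x²·ψ dx = 0.065637, so ⟨x²⟩ = 0.065637 / 0.42043.
⟨x²⟩ = 0.15612.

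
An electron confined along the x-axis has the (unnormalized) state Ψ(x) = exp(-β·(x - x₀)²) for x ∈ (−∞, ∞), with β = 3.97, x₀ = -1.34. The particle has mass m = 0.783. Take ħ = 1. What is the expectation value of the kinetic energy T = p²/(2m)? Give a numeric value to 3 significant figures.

T = −(ħ²/2m) d²/dx², so ⟨T⟩ = −(ħ²/2m) ∫ Ψ*·Ψ'' dx / ∫|Ψ|² dx; with m = 0.783.
Gaussian moments (u = x − x₀): ∫u^(2j)·e^(−2βu²) du = (2j−1)!!/(4β)^j · √(π/(2β)), odd powers integrate to 0; here √(π/(2β)) = 0.62902. Derivatives: d/dx e^(−βu²) = −2βu·e^(−βu²), d²/dx² e^(−βu²) = (4β²u² − 2β)·e^(−βu²).
State is unnormalized: ∫|Ψ|² dx = 0.62902, and ∫Ψ*·(−ħ²/2m · Ψ'') dx = 1.5946, so ⟨T⟩ = 1.5946 / 0.62902.
⟨T⟩ = 2.5351.

2.54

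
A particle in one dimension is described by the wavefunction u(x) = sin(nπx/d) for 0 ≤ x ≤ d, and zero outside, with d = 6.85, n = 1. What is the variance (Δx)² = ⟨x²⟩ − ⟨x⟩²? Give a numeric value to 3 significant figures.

1.53

Compute ⟨x⟩ and ⟨x²⟩ separately, then (Δx)² = ⟨x²⟩ − ⟨x⟩².
With sin²θ = (1 − cos2θ)/2 on 0 ≤ x ≤ d: ∫sin²(nπx/d) dx = d/2, ∫x·sin²(nπx/d) dx = d²/4, ∫x²·sin²(nπx/d) dx = d³·(1/6 − 1/(4n²π²)); higher powers xᵏ the same way, integrating xᵏ·cos(2nπx/d) by parts.
Normalization: ∫|u|² dx = 3.4250.
⟨x⟩ = 3.4250 and ⟨x²⟩ = 13.264.
(Δx)² = 13.264 − (3.4250)² = 1.5331.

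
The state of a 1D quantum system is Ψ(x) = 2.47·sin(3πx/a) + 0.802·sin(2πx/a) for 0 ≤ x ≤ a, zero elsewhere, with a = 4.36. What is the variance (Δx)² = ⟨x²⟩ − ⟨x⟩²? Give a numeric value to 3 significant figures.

Compute ⟨x⟩ and ⟨x²⟩ separately, then (Δx)² = ⟨x²⟩ − ⟨x⟩².
On 0 ≤ x ≤ a (j ≠ l): ∫sin²(jπx/a) dx = a/2, ∫sin(jπx/a)·sin(lπx/a) dx = 0; diagonal moments ∫x·sin²(jπx/a) dx = a²/4, ∫x²·sin²(jπx/a) dx = a³·(1/6 − 1/(4j²π²)); cross terms ∫x·sin(jπx/a)·sin(lπx/a) dx = 0 for j + l even and −4jla²/(π²(j² − l²)²) for j + l odd, ∫x²·sin(jπx/a)·sin(lπx/a) dx = (−1)^(j+l)·4jla³/(π²(j² − l²)²); higher powers the same way via product-to-sum and parts.
Normalization: ∫|Ψ|² dx = 14.702.
⟨x⟩ = 1.6817 and ⟨x²⟩ = 4.0443.
(Δx)² = 4.0443 − (1.6817)² = 1.2161.

1.22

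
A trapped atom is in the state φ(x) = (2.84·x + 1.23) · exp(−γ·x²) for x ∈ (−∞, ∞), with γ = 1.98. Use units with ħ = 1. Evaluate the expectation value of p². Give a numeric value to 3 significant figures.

p² φ = −ħ² d²φ/dx²; ⟨p²⟩ = −ħ² ∫ φ*·φ'' dx / ∫|φ|² dx.
Expand each integrand as polynomial × e^(−2γx²) and use ∫x^(2j)·e^(−2γx²) dx = (2j−1)!!/(4γ)^j · √(π/(2γ)), odd powers → 0; here √(π/(2γ)) = 0.89069. Differentiate with the product rule, d/dx e^(−γx²) = −2γx·e^(−γx²).
State is unnormalized: ∫|φ|² dx = 2.2546, and ∫φ*·(−ħ² φ'') dx = 8.0561, so ⟨p²⟩ = 8.0561 / 2.2546.
⟨p²⟩ = 3.5732.

3.57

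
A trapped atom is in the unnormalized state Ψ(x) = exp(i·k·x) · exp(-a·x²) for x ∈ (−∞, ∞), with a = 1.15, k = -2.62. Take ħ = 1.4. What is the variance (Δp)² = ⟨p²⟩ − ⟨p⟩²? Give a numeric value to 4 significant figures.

2.254

Compute ⟨p⟩ and ⟨p²⟩ separately; (Δp)² = ⟨p²⟩ − ⟨p⟩².
Gaussian moments: ∫x^(2j)·e^(−2ax²) dx = (2j−1)!!/(4a)^j · √(π/(2a)), odd powers integrate to 0; here √(π/(2a)) = 1.1687. Derivatives: Ψ′ = (ik − 2ax)·Ψ, Ψ″ = ((ik − 2ax)² − 2a)·Ψ; the odd-in-x pieces drop out.
Normalization: ∫|Ψ|² dx = 1.1687.
⟨p⟩ = -3.6680 and ⟨p²⟩ = 15.708.
(Δp)² = 15.708 − (-3.6680)² = 2.2540.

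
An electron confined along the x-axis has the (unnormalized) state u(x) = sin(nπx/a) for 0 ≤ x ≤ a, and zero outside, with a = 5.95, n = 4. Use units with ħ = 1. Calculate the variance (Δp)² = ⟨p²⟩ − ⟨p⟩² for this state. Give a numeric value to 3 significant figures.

4.46

Compute ⟨p⟩ and ⟨p²⟩ separately; (Δp)² = ⟨p²⟩ − ⟨p⟩².
d/dx sin(nπx/a) = (nπ/a)·cos(nπx/a) and d²/dx² sin(nπx/a) = −(nπ/a)²·sin(nπx/a); on 0 ≤ x ≤ a, ∫sin²(nπx/a) dx = a/2 and ∫sin(nπx/a)·cos(nπx/a) dx = 0.
Normalization: ∫|u|² dx = 2.9750.
⟨p⟩ = 0.0000 and ⟨p²⟩ = 4.4605.
(Δp)² = 4.4605 − (0.0000)² = 4.4605.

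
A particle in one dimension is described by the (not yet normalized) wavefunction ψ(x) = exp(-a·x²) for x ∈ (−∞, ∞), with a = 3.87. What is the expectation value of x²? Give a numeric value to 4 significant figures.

0.06460

⟨x²⟩ = ∫ x²·|ψ|² dx / ∫|ψ|² dx (integrals over the domain).
Gaussian moments: ∫x^(2j)·e^(−2ax²) dx = (2j−1)!!/(4a)^j · √(π/(2a)), odd powers integrate to 0; here √(π/(2a)) = 0.63710.
State is unnormalized: ∫|ψ|² dx = 0.63710, and ∫ψ*·x²·ψ dx = 0.041156, so ⟨x²⟩ = 0.041156 / 0.63710.
⟨x²⟩ = 0.064599.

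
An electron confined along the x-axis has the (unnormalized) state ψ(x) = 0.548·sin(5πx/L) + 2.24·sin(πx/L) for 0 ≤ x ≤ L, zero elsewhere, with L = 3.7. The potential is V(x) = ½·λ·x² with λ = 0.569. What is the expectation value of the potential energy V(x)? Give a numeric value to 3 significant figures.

1.12

⟨V⟩ = ∫ V(x)·|ψ|² dx / ∫|ψ|² dx.
On 0 ≤ x ≤ L (j ≠ l): ∫sin²(jπx/L) dx = L/2, ∫sin(jπx/L)·sin(lπx/L) dx = 0; diagonal moments ∫x·sin²(jπx/L) dx = L²/4, ∫x²·sin²(jπx/L) dx = L³·(1/6 − 1/(4j²π²)); cross terms ∫x·sin(jπx/L)·sin(lπx/L) dx = 0 for j + l even and −4jlL²/(π²(j² − l²)²) for j + l odd, ∫x²·sin(jπx/L)·sin(lπx/L) dx = (−1)^(j+l)·4jlL³/(π²(j² − l²)²); higher powers the same way via product-to-sum and parts.
State is unnormalized: ∫|ψ|² dx = 9.8381, and ∫ψ*·V(x)·ψ dx = 11.061, so ⟨V⟩ = 11.061 / 9.8381.
⟨V⟩ = 1.1243.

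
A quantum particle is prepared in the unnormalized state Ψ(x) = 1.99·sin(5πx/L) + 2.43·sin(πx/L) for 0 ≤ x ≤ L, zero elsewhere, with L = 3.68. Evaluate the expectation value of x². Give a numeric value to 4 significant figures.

4.186

⟨x²⟩ = ∫ x²·|Ψ|² dx / ∫|Ψ|² dx (integrals over the domain).
On 0 ≤ x ≤ L (j ≠ l): ∫sin²(jπx/L) dx = L/2, ∫sin(jπx/L)·sin(lπx/L) dx = 0; diagonal moments ∫x·sin²(jπx/L) dx = L²/4, ∫x²·sin²(jπx/L) dx = L³·(1/6 − 1/(4j²π²)); cross terms ∫x·sin(jπx/L)·sin(lπx/L) dx = 0 for j + l even and −4jlL²/(π²(j² − l²)²) for j + l odd, ∫x²·sin(jπx/L)·sin(lπx/L) dx = (−1)^(j+l)·4jlL³/(π²(j² − l²)²); higher powers the same way via product-to-sum and parts.
State is unnormalized: ∫|Ψ|² dx = 18.152, and ∫Ψ*·x²·Ψ dx = 75.980, so ⟨x²⟩ = 75.980 / 18.152.
⟨x²⟩ = 4.1859.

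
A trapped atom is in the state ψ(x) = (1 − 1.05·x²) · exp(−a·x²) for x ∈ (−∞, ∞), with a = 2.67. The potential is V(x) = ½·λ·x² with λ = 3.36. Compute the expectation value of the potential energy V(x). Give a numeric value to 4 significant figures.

0.1049

⟨V⟩ = ∫ V(x)·|ψ|² dx / ∫|ψ|² dx.
Expand each integrand as polynomial × e^(−2ax²) and use ∫x^(2j)·e^(−2ax²) dx = (2j−1)!!/(4a)^j · √(π/(2a)), odd powers → 0; here √(π/(2a)) = 0.76702.
State is unnormalized: ∫|ψ|² dx = 0.63844, and ∫ψ*·V(x)·ψ dx = 0.066975, so ⟨V⟩ = 0.066975 / 0.63844.
⟨V⟩ = 0.10490.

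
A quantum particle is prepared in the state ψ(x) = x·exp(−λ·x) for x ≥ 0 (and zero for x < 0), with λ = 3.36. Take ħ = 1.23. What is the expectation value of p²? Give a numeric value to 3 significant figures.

17.1

p² ψ = −ħ² d²ψ/dx²; ⟨p²⟩ = −ħ² ∫ ψ*·ψ'' dx / ∫|ψ|² dx.
Differentiate x·exp(−λ·x) with the product rule; every integrand then reduces to terms xʲ·e^(−2λx) on [0, ∞), with ∫₀^∞ xʲ·e^(−2λx) dx = j!/(2λ)^(j+1).
State is unnormalized: ∫|ψ|² dx = 0.0065906, and ∫ψ*·(−ħ² ψ'') dx = 0.11257, so ⟨p²⟩ = 0.11257 / 0.0065906.
⟨p²⟩ = 17.080.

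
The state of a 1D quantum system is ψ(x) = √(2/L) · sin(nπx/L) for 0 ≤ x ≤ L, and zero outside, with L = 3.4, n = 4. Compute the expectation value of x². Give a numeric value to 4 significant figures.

3.817

⟨x²⟩ = ∫ x²·|ψ|² dx (integrals over the domain).
With sin²θ = (1 − cos2θ)/2 on 0 ≤ x ≤ L: ∫sin²(nπx/L) dx = L/2, ∫x·sin²(nπx/L) dx = L²/4, ∫x²·sin²(nπx/L) dx = L³·(1/6 − 1/(4n²π²)); higher powers xᵏ the same way, integrating xᵏ·cos(2nπx/L) by parts.
⟨x²⟩ = 3.8167.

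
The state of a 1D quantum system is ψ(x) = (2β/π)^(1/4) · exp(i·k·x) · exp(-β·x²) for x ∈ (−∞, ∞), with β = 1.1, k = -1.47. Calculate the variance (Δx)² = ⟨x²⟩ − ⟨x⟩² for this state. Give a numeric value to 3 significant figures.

Compute ⟨x⟩ and ⟨x²⟩ separately, then (Δx)² = ⟨x²⟩ − ⟨x⟩².
Gaussian moments: ∫x^(2j)·e^(−2βx²) dx = (2j−1)!!/(4β)^j · √(π/(2β)), odd powers integrate to 0; here √(π/(2β)) = 1.1950.
⟨x⟩ = 0.0000 and ⟨x²⟩ = 0.22727.
(Δx)² = 0.22727 − (0.0000)² = 0.22727.

0.227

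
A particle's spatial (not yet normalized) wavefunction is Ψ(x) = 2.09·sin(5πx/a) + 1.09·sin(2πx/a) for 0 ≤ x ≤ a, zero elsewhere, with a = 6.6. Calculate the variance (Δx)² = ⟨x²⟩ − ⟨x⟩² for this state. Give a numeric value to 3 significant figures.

3.43

Compute ⟨x⟩ and ⟨x²⟩ separately, then (Δx)² = ⟨x²⟩ − ⟨x⟩².
On 0 ≤ x ≤ a (j ≠ l): ∫sin²(jπx/a) dx = a/2, ∫sin(jπx/a)·sin(lπx/a) dx = 0; diagonal moments ∫x·sin²(jπx/a) dx = a²/4, ∫x²·sin²(jπx/a) dx = a³·(1/6 − 1/(4j²π²)); cross terms ∫x·sin(jπx/a)·sin(lπx/a) dx = 0 for j + l even and −4jla²/(π²(j² − l²)²) for j + l odd, ∫x²·sin(jπx/a)·sin(lπx/a) dx = (−1)^(j+l)·4jla³/(π²(j² − l²)²); higher powers the same way via product-to-sum and parts.
Normalization: ∫|Ψ|² dx = 18.335.
⟨x⟩ = 3.2005 and ⟨x²⟩ = 13.676.
(Δx)² = 13.676 − (3.2005)² = 3.4327.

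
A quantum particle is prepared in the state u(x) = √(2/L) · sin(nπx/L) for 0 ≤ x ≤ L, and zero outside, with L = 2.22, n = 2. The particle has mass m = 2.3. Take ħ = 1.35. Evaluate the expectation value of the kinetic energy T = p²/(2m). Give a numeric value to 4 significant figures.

3.174

T = −(ħ²/2m) d²/dx², so ⟨T⟩ = −(ħ²/2m) ∫ u*·u'' dx; with m = 2.3.
d/dx sin(nπx/L) = (nπ/L)·cos(nπx/L) and d²/dx² sin(nπx/L) = −(nπ/L)²·sin(nπx/L); on 0 ≤ x ≤ L, ∫sin²(nπx/L) dx = L/2 and ∫sin(nπx/L)·cos(nπx/L) dx = 0.
⟨T⟩ = 3.1737.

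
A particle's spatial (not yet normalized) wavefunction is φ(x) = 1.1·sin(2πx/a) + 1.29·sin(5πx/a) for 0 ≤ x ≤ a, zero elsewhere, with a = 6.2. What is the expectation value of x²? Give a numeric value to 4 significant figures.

11.87

⟨x²⟩ = ∫ x²·|φ|² dx / ∫|φ|² dx (integrals over the domain).
On 0 ≤ x ≤ a (j ≠ l): ∫sin²(jπx/a) dx = a/2, ∫sin(jπx/a)·sin(lπx/a) dx = 0; diagonal moments ∫x·sin²(jπx/a) dx = a²/4, ∫x²·sin²(jπx/a) dx = a³·(1/6 − 1/(4j²π²)); cross terms ∫x·sin(jπx/a)·sin(lπx/a) dx = 0 for j + l even and −4jla²/(π²(j² − l²)²) for j + l odd, ∫x²·sin(jπx/a)·sin(lπx/a) dx = (−1)^(j+l)·4jla³/(π²(j² − l²)²); higher powers the same way via product-to-sum and parts.
State is unnormalized: ∫|φ|² dx = 8.9097, and ∫φ*·x²·φ dx = 105.72, so ⟨x²⟩ = 105.72 / 8.9097.
⟨x²⟩ = 11.866.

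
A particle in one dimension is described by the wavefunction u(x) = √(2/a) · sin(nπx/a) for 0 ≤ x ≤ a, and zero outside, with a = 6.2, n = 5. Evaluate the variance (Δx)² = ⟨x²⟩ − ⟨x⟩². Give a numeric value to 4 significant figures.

Compute ⟨x⟩ and ⟨x²⟩ separately, then (Δx)² = ⟨x²⟩ − ⟨x⟩².
With sin²θ = (1 − cos2θ)/2 on 0 ≤ x ≤ a: ∫sin²(nπx/a) dx = a/2, ∫x·sin²(nπx/a) dx = a²/4, ∫x²·sin²(nπx/a) dx = a³·(1/6 − 1/(4n²π²)); higher powers xᵏ the same way, integrating xᵏ·cos(2nπx/a) by parts.
⟨x⟩ = 3.1000 and ⟨x²⟩ = 12.735.
(Δx)² = 12.735 − (3.1000)² = 3.1254.

3.125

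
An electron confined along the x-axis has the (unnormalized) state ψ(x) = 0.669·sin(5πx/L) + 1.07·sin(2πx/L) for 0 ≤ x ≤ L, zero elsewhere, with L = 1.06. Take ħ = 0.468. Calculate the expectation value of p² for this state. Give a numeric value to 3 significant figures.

19.1

p² ψ = −ħ² d²ψ/dx²; ⟨p²⟩ = −ħ² ∫ ψ*·ψ'' dx / ∫|ψ|² dx.
d²/dx² sin(jπx/L) = −(jπ/L)²·sin(jπx/L); on 0 ≤ x ≤ L, ∫sin²(jπx/L) dx = L/2 and ∫sin(jπx/L)·sin(lπx/L) dx = 0 for j ≠ l, so only diagonal terms survive in ∫|ψ|² and ∫ψ·ψ″; ∫ψ·ψ′ dx = [ψ²/2] between the walls = 0.
State is unnormalized: ∫|ψ|² dx = 0.84400, and ∫ψ*·(−ħ² ψ'') dx = 16.079, so ⟨p²⟩ = 16.079 / 0.84400.
⟨p²⟩ = 19.050.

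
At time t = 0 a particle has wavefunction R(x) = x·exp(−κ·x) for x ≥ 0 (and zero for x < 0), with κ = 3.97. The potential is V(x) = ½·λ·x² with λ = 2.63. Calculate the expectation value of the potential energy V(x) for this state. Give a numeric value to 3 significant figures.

0.250

⟨V⟩ = ∫ V(x)·|R|² dx / ∫|R|² dx.
Every integrand reduces to terms xʲ·e^(−2κx) on [0, ∞); use ∫₀^∞ xʲ·e^(−2κx) dx = j!/(2κ)^(j+1).
State is unnormalized: ∫|R|² dx = 0.0039955, and ∫R*·V(x)·R dx = 0.0010001, so ⟨V⟩ = 0.0010001 / 0.0039955.
⟨V⟩ = 0.25030.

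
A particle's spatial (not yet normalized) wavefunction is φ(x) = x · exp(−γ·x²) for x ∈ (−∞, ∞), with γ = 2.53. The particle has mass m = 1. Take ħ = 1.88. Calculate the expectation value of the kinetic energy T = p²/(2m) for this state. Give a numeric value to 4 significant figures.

T = −(ħ²/2m) d²/dx², so ⟨T⟩ = −(ħ²/2m) ∫ φ*·φ'' dx / ∫|φ|² dx; with m = 1.
Expand each integrand as polynomial × e^(−2γx²) and use ∫x^(2j)·e^(−2γx²) dx = (2j−1)!!/(4γ)^j · √(π/(2γ)), odd powers → 0; here √(π/(2γ)) = 0.78795. Differentiate with the product rule, d/dx e^(−γx²) = −2γx·e^(−γx²).
State is unnormalized: ∫|φ|² dx = 0.077861, and ∫φ*·(−ħ²/2m · φ'') dx = 1.0444, so ⟨T⟩ = 1.0444 / 0.077861.
⟨T⟩ = 13.413.

13.41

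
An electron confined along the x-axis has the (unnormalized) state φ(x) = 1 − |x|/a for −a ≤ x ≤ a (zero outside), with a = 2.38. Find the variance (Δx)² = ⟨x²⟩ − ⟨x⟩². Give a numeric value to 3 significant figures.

Compute ⟨x⟩ and ⟨x²⟩ separately, then (Δx)² = ⟨x²⟩ − ⟨x⟩².
φ is even, so ∫ over [−a, a] = 2∫₀ᵃ with φ = 1 − x/a there: ∫₀ᵃ (1 − x/a)² dx = a/3, ∫₀ᵃ x²(1 − x/a)² dx = a³/30, ∫₀ᵃ x⁴(1 − x/a)² dx = a⁵/105.
Normalization: ∫|φ|² dx = 1.5867.
⟨x⟩ = 0.0000 and ⟨x²⟩ = 0.56644.
(Δx)² = 0.56644 − (0.0000)² = 0.56644.

0.566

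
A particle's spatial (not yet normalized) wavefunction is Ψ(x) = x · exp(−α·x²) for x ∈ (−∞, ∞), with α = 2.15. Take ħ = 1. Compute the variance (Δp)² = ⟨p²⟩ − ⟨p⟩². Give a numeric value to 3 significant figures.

6.45

Compute ⟨p⟩ and ⟨p²⟩ separately; (Δp)² = ⟨p²⟩ − ⟨p⟩².
Expand each integrand as polynomial × e^(−2αx²) and use ∫x^(2j)·e^(−2αx²) dx = (2j−1)!!/(4α)^j · √(π/(2α)), odd powers → 0; here √(π/(2α)) = 0.85475. Differentiate with the product rule, d/dx e^(−αx²) = −2αx·e^(−αx²).
Normalization: ∫|Ψ|² dx = 0.099390.
⟨p⟩ = 0.0000 and ⟨p²⟩ = 6.4500.
(Δp)² = 6.4500 − (0.0000)² = 6.4500.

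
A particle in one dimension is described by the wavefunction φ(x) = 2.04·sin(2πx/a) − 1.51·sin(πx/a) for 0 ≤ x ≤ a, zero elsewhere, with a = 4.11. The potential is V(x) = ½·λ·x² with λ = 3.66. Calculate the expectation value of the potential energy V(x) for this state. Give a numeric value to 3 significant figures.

⟨V⟩ = ∫ V(x)·|φ|² dx / ∫|φ|² dx.
On 0 ≤ x ≤ a (j ≠ l): ∫sin²(jπx/a) dx = a/2, ∫sin(jπx/a)·sin(lπx/a) dx = 0; diagonal moments ∫x·sin²(jπx/a) dx = a²/4, ∫x²·sin²(jπx/a) dx = a³·(1/6 − 1/(4j²π²)); cross terms ∫x·sin(jπx/a)·sin(lπx/a) dx = 0 for j + l even and −4jla²/(π²(j² − l²)²) for j + l odd, ∫x²·sin(jπx/a)·sin(lπx/a) dx = (−1)^(j+l)·4jla³/(π²(j² − l²)²); higher powers the same way via product-to-sum and parts.
State is unnormalized: ∫|φ|² dx = 13.238, and ∫φ*·V(x)·φ dx = 196.21, so ⟨V⟩ = 196.21 / 13.238.
⟨V⟩ = 14.822.

14.8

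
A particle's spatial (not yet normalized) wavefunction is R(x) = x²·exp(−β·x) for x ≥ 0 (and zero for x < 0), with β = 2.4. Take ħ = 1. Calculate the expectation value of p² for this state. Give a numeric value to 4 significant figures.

p² R = −ħ² d²R/dx²; ⟨p²⟩ = −ħ² ∫ R*·R'' dx / ∫|R|² dx.
Differentiate x²·exp(−β·x) with the product rule; every integrand then reduces to terms xʲ·e^(−2βx) on [0, ∞), with ∫₀^∞ xʲ·e^(−2βx) dx = j!/(2β)^(j+1).
State is unnormalized: ∫|R|² dx = 0.0094190, and ∫R*·(−ħ² R'') dx = 0.018084, so ⟨p²⟩ = 0.018084 / 0.0094190.
⟨p²⟩ = 1.9200.

1.920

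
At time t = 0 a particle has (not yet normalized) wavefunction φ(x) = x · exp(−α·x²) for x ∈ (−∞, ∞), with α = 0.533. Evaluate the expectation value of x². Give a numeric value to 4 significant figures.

1.407

⟨x²⟩ = ∫ x²·|φ|² dx / ∫|φ|² dx (integrals over the domain).
Expand each integrand as polynomial × e^(−2αx²) and use ∫x^(2j)·e^(−2αx²) dx = (2j−1)!!/(4α)^j · √(π/(2α)), odd powers → 0; here √(π/(2α)) = 1.7167.
State is unnormalized: ∫|φ|² dx = 0.80521, and ∫φ*·x²·φ dx = 1.1330, so ⟨x²⟩ = 1.1330 / 0.80521.
⟨x²⟩ = 1.4071.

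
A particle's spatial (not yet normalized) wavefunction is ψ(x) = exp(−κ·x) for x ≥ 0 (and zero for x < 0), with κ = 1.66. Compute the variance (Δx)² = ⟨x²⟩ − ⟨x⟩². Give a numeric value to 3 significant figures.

Compute ⟨x⟩ and ⟨x²⟩ separately, then (Δx)² = ⟨x²⟩ − ⟨x⟩².
Every integrand reduces to terms xʲ·e^(−2κx) on [0, ∞); use ∫₀^∞ xʲ·e^(−2κx) dx = j!/(2κ)^(j+1).
Normalization: ∫|ψ|² dx = 0.30120.
⟨x⟩ = 0.30120 and ⟨x²⟩ = 0.18145.
(Δx)² = 0.18145 − (0.30120)² = 0.090724.

0.0907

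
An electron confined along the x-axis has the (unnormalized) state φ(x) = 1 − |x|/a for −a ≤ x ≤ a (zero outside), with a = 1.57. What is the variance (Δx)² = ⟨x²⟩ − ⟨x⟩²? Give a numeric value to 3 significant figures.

0.246

Compute ⟨x⟩ and ⟨x²⟩ separately, then (Δx)² = ⟨x²⟩ − ⟨x⟩².
φ is even, so ∫ over [−a, a] = 2∫₀ᵃ with φ = 1 − x/a there: ∫₀ᵃ (1 − x/a)² dx = a/3, ∫₀ᵃ x²(1 − x/a)² dx = a³/30, ∫₀ᵃ x⁴(1 − x/a)² dx = a⁵/105.
Normalization: ∫|φ|² dx = 1.0467.
⟨x⟩ = 0.0000 and ⟨x²⟩ = 0.24649.
(Δx)² = 0.24649 − (0.0000)² = 0.24649.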